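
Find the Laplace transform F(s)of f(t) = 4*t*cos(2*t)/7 4*(s^2 - 4)/(7*(s^2 + 4)^2)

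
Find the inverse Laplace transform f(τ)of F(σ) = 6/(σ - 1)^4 τ^3*exp(τ)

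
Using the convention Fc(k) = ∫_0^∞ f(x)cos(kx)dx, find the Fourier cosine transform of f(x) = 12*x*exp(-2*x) 12*(4 - k^2)/(k^2+4)^2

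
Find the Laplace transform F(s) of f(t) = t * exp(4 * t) (s - 4) ^(-2) 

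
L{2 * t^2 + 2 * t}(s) 2/s^2 + 4/s^3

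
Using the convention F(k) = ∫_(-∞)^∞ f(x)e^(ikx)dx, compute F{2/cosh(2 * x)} pi/cosh(pi * k/4)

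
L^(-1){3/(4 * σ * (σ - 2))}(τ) 3 * exp(τ) * sinh(τ)/4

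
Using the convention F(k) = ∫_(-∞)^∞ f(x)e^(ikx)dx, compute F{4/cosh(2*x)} 2*pi/cosh(pi*k/4)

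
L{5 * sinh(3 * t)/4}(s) 15/(4 * (s^2 - 9))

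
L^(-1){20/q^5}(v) 5*v^4/6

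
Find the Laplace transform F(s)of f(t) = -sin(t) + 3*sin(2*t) 6/(s^2 + 4)-1/(s^2 + 1)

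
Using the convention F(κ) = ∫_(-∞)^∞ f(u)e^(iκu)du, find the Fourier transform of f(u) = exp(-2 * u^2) sqrt(2) * sqrt(pi) * exp(-κ^2/8)/2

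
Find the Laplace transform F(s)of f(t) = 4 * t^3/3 8/s^4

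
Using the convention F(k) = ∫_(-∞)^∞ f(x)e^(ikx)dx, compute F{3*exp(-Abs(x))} 6/(k^2 + 1)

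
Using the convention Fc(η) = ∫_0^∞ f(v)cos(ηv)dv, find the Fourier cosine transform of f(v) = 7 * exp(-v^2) 7 * sqrt(pi) * exp(-η^2/4)/2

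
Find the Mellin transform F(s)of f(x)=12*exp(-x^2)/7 6*gamma(s/2)/7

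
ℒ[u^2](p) 2/p^3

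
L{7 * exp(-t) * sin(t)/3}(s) 7/(3 * ((s + 1)^2 + 1))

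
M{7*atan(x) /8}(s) -7*pi*sec(pi*s/2) /(16*s) 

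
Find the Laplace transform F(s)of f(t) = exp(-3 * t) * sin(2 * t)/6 1/(3 * ((s + 3)^2 + 4))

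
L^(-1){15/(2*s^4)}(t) 5*t^3/4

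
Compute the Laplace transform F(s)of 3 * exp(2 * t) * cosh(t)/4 3 * (s - 2)/(4 * ((s - 2)^2 - 1))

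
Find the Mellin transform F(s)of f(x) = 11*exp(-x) 11*gamma(s)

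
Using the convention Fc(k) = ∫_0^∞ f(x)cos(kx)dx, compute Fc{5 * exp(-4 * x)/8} 5/(2 * (k^2 + 16))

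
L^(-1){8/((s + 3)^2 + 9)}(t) 8 * exp(-3 * t) * sin(3 * t)/3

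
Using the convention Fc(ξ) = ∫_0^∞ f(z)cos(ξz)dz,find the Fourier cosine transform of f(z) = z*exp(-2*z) (4 - ξ^2)/(ξ^2 + 4)^2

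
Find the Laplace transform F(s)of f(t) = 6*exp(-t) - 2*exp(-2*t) 6/(s + 1) - 2/(s + 2)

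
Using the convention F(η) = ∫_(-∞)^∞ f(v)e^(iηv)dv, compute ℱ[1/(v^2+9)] pi * exp(-3 * Abs(η))/3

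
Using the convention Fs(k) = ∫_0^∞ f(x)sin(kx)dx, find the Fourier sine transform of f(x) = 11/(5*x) 11*pi/10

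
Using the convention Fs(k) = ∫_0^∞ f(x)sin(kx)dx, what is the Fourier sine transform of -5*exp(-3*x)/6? -5*k/(6*k^2 + 54)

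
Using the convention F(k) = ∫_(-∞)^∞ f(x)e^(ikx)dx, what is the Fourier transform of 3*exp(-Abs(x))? 6/(k^2 + 1)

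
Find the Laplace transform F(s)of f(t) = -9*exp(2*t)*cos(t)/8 9*(2 - s)/(8*((s - 2)^2 + 1))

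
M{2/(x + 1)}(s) 2 * pi * csc(pi * s)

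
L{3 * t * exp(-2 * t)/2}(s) 3/(2 * (s+2)^2)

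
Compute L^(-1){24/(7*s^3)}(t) 12*t^2/7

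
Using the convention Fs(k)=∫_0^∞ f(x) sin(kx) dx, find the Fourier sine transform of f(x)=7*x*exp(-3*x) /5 42*k/(5*(k^2 + 9) ^2) 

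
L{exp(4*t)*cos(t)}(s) (s - 4)/((s - 4)^2 + 1)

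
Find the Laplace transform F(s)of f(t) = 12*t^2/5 24/(5*s^3)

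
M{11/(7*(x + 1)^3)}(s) 11*pi*(s - 2)*(s - 1)/(14*sin(pi*s))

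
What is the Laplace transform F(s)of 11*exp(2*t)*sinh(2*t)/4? 11/(2*s*(s - 4))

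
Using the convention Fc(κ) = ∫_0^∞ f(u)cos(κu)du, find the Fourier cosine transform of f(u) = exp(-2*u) 2/(κ^2 + 4)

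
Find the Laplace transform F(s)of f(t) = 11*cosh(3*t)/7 11*s/(7*(s^2 - 9))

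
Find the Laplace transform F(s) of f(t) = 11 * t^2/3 22/(3 * s^3) 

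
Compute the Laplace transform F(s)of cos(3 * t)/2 s/(2 * (s^2 + 9))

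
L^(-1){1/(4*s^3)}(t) t^2/8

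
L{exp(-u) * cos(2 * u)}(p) (p + 1)/((p + 1)^2 + 4)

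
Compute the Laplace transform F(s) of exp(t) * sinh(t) 1/(s * (s - 2) ) 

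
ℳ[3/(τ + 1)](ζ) 3*pi*csc(pi*ζ)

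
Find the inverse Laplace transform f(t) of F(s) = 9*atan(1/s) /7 9*sin(t) /(7*t) 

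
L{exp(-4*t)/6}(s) 1/(6*(s + 4))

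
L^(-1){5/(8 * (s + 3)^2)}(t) 5 * t * exp(-3 * t)/8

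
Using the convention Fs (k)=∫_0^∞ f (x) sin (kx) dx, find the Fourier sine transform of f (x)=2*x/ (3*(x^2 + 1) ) pi*exp (-k) /3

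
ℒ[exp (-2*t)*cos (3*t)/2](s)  (s + 2)/ (2*( (s + 2)^2 + 9))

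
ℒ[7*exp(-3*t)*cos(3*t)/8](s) 7*(s + 3)/(8*((s + 3)^2 + 9))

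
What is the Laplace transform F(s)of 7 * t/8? 7/(8 * s^2)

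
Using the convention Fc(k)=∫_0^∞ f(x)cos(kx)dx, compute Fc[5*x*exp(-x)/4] 5*(1 - k^2)/(4*(k^2 + 1)^2)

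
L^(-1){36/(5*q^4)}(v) 6*v^3/5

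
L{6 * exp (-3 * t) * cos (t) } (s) 6 * (s + 3) / ( (s + 3) ^2 + 1) 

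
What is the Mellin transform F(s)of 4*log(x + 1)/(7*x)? -4*pi*csc(pi*s)/(7*s - 7)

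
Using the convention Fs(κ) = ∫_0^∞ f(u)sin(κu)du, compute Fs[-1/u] -pi/2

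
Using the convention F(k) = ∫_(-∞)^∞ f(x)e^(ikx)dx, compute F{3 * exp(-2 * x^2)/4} 3 * sqrt(2) * sqrt(pi) * exp(-k^2/8)/8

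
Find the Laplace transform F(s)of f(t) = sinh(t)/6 1/(6*(s^2 - 1))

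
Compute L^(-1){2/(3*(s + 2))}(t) 2*exp(-2*t)/3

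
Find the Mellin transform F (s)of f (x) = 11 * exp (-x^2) 11 * gamma (s/2)/2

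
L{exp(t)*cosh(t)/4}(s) (s - 1)/(4*s*(s - 2))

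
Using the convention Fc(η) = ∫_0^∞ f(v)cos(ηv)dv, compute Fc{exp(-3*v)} 3/(η^2+9)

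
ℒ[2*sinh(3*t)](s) 6/(s^2-9)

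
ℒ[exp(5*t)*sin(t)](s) 1/((s - 5)^2 + 1)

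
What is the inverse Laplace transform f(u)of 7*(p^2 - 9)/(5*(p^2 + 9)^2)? 7*u*cos(3*u)/5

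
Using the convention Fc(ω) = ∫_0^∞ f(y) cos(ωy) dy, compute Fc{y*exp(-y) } (1 - ω^2) /(ω^2 + 1) ^2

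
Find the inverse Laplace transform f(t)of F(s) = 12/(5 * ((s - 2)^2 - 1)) 12 * exp(2 * t) * sinh(t)/5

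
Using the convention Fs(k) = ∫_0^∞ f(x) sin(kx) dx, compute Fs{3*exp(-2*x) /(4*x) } 3*atan(k/2) /4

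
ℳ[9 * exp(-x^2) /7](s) 9 * gamma(s/2) /14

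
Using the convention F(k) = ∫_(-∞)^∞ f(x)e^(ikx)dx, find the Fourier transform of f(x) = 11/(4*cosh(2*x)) 11*pi/(8*cosh(pi*k/4))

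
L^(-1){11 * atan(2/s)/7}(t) 11 * sin(2 * t)/(7 * t)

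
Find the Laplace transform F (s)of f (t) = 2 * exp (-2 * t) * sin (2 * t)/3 4/ (3 * ( (s + 2)^2 + 4))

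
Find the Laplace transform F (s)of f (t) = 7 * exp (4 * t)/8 7/ (8 * (s - 4))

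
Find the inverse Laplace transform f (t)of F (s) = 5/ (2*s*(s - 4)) 5*exp (2*t)*sinh (2*t)/4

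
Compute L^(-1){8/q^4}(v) 4 * v^3/3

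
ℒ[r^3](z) 6/z^4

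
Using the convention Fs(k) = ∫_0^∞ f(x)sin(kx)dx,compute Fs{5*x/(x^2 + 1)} 5*pi*exp(-k)/2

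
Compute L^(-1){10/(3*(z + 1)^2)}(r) 10*r*exp(-r)/3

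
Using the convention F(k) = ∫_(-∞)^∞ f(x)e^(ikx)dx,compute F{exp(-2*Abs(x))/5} 4/(5*(k^2 + 4))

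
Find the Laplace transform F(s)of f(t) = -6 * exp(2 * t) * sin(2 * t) -12/((s - 2)^2 + 4)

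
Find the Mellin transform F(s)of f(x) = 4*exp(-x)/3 4*gamma(s)/3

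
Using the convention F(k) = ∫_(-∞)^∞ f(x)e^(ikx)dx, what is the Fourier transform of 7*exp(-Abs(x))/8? 7/(4*(k^2+1))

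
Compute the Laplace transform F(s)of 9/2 9/(2 * s)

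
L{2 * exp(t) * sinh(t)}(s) 2/(s * (s - 2))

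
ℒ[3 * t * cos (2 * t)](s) 3 * (s^2 - 4)/ (s^2 + 4)^2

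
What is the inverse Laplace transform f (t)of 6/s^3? 3*t^2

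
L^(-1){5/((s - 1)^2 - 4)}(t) 5 * exp(t) * sinh(2 * t)/2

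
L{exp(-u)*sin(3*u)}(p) 3/((p + 1)^2 + 9)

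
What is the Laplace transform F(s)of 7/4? 7/(4*s)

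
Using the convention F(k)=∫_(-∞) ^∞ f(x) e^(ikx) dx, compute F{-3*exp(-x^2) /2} -3*sqrt(pi)*exp(-k^2/4) /2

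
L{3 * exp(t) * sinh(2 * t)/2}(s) 3/((s - 1)^2 - 4)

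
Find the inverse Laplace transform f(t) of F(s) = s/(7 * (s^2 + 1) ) cos(t) /7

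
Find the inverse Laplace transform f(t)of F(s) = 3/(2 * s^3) 3 * t^2/4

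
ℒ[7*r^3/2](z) 21/z^4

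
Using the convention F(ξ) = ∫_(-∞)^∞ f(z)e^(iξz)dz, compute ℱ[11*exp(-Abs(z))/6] 11/(3*(ξ^2 + 1))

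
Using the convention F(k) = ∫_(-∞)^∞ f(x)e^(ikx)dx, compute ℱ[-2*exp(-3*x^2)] -2*sqrt(3)*sqrt(pi)*exp(-k^2/12)/3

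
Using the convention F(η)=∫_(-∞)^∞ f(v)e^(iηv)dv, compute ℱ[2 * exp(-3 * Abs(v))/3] 4/(η^2 + 9)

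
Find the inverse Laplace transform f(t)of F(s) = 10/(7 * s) 10/7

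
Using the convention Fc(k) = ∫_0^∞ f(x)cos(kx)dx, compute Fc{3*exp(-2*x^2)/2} 3*sqrt(2)*sqrt(pi)*exp(-k^2/8)/8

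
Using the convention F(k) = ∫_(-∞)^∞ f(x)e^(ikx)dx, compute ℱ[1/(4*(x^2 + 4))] pi*exp(-2*Abs(k))/8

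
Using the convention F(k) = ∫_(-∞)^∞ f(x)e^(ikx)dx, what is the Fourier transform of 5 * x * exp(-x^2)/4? 5 * I * sqrt(pi) * k * exp(-k^2/4)/8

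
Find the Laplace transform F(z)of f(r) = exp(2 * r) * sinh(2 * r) 2/(z * (z - 4))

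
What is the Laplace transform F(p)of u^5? 120/p^6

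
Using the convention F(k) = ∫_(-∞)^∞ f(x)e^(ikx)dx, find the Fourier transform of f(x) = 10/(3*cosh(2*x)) 5*pi/(3*cosh(pi*k/4))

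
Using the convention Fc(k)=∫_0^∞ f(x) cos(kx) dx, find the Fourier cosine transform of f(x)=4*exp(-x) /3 4/(3*(k^2 + 1) ) 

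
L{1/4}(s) 1/(4*s)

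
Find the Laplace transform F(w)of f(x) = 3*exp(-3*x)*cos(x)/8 3*(w+3)/(8*((w+3)^2+1))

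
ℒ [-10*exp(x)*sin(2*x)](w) -20/((w - 1)^2+4)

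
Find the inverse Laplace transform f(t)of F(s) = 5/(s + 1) 5*exp(-t)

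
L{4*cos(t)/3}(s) 4*s/(3*(s^2 + 1))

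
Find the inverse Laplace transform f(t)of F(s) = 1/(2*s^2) t/2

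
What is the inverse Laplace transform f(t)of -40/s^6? -t^5/3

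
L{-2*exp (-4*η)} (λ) -2/ (λ+4)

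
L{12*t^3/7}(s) 72/(7*s^4)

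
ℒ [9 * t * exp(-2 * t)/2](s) 9/(2 * (s+2)^2)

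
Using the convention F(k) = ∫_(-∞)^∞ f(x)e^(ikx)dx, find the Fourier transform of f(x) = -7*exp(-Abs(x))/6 -7/(3*k^2 + 3)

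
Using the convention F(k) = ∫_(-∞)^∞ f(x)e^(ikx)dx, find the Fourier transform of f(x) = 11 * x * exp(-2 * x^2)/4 11 * sqrt(2) * I * sqrt(pi) * k * exp(-k^2/8)/32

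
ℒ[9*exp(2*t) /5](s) 9/(5*(s - 2) ) 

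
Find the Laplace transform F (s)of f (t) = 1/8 1/ (8 * s)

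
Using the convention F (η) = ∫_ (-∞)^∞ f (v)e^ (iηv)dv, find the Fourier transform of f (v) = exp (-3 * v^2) sqrt (3) * sqrt (pi) * exp (-η^2/12)/3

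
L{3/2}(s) 3/(2*s)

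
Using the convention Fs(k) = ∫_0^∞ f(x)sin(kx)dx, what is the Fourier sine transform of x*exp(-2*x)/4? k/(k^2 + 4)^2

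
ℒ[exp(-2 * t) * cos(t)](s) (s + 2)/((s + 2)^2 + 1)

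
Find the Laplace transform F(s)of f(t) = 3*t 3/s^2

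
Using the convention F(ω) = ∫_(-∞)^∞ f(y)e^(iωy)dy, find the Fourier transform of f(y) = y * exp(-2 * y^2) sqrt(2) * I * sqrt(pi) * ω * exp(-ω^2/8)/8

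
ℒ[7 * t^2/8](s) 7/(4 * s^3) 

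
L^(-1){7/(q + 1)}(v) 7*exp(-v)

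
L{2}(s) 2/s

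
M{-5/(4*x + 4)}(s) -5*pi*csc(pi*s)/4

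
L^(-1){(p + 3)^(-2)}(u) u*exp(-3*u)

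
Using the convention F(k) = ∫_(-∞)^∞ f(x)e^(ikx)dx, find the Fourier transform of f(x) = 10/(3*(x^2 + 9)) 10*pi*exp(-3*Abs(k))/9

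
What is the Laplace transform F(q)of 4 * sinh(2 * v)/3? 8/(3 * (q^2 - 4))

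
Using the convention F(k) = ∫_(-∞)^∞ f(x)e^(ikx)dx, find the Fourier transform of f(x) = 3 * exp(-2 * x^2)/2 3 * sqrt(2) * sqrt(pi) * exp(-k^2/8)/4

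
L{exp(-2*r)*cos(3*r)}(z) (z + 2)/((z + 2)^2 + 9)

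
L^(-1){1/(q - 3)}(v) exp(3*v)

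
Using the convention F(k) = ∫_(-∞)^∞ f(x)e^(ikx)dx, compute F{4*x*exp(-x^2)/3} 2*I*sqrt(pi)*k*exp(-k^2/4)/3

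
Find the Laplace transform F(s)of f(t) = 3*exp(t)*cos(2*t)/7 3*(s - 1)/(7*((s - 1)^2 + 4))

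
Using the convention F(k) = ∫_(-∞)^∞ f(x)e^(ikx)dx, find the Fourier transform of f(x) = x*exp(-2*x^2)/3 sqrt(2)*I*sqrt(pi)*k*exp(-k^2/8)/24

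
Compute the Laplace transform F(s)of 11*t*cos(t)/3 11*(s^2 - 1)/(3*(s^2 + 1)^2)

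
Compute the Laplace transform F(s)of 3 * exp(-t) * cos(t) 3 * (s + 1)/((s + 1)^2 + 1)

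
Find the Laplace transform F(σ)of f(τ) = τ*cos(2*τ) (σ^2 - 4)/(σ^2 + 4)^2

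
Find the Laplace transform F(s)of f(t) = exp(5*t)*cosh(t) (s - 5)/((s - 5)^2 - 1)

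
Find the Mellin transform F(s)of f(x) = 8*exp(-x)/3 8*gamma(s)/3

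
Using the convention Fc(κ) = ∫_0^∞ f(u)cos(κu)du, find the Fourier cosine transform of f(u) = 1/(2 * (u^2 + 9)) pi * exp(-3 * κ)/12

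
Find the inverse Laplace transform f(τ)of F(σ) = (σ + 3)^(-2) τ*exp(-3*τ)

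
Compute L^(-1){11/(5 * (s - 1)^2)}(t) 11 * t * exp(t)/5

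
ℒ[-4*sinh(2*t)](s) -8/(s^2 - 4)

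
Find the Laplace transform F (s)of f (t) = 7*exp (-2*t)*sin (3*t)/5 21/ (5*( (s + 2)^2 + 9))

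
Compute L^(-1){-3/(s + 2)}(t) -3*exp(-2*t)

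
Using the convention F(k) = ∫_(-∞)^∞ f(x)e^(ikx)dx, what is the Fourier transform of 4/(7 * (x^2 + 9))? 4 * pi * exp(-3 * Abs(k))/21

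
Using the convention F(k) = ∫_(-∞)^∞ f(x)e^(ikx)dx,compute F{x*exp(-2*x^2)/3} sqrt(2)*I*sqrt(pi)*k*exp(-k^2/8)/24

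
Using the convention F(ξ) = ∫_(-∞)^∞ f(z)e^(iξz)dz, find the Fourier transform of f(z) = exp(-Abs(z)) 2/(ξ^2+1)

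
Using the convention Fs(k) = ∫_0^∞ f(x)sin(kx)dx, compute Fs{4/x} 2*pi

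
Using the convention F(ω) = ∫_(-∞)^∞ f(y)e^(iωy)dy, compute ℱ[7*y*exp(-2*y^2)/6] 7*sqrt(2)*I*sqrt(pi)*ω*exp(-ω^2/8)/48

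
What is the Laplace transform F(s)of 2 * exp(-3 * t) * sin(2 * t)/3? 4/(3 * ((s + 3)^2 + 4))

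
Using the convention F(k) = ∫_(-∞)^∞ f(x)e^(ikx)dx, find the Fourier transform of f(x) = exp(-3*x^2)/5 sqrt(3)*sqrt(pi)*exp(-k^2/12)/15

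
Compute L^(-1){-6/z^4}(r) -r^3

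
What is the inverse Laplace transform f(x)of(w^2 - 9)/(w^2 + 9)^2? x*cos(3*x)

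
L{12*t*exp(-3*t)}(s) 12/(s + 3)^2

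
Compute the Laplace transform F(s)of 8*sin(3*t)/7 24/(7*(s^2+9))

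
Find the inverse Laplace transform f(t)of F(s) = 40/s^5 5*t^4/3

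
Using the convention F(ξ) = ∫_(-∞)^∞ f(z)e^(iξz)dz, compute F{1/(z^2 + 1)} pi*exp(-Abs(ξ))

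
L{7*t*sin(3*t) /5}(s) 42*s/(5*(s^2 + 9) ^2) 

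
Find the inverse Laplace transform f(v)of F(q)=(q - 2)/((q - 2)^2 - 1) exp(2*v)*cosh(v)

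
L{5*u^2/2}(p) 5/p^3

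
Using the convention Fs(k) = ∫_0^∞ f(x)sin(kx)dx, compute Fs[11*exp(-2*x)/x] 11*atan(k/2)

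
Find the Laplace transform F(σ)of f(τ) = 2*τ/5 2/(5*σ^2)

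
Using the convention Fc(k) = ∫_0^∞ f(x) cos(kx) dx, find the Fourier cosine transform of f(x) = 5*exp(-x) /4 5/(4*(k^2 + 1) ) 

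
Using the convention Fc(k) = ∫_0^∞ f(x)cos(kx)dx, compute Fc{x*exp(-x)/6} (1 - k^2)/(6*(k^2+1)^2)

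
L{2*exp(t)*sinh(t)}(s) 2/(s*(s - 2))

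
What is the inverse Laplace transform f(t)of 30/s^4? 5*t^3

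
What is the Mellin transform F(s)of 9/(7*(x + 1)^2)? -9*pi*(s - 1)/(7*sin(pi*s))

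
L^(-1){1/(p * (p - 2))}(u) exp(u) * sinh(u)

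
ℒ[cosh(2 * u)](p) p/(p^2 - 4) 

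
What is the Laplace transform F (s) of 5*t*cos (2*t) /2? 5*(s^2 - 4) / (2*(s^2 + 4) ^2) 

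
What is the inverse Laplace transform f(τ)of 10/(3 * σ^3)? 5 * τ^2/3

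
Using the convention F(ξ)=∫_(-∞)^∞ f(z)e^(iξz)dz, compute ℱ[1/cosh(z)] pi/cosh(pi*ξ/2)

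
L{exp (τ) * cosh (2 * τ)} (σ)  (σ - 1)/ ( (σ - 1)^2 - 4)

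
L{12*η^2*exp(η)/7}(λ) 24/(7*(λ - 1)^3)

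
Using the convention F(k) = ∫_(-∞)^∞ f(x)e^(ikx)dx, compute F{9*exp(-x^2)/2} 9*sqrt(pi)*exp(-k^2/4)/2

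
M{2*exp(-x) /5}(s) 2*gamma(s) /5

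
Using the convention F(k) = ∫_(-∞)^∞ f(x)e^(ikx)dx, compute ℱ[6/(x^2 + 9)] 2*pi*exp(-3*Abs(k))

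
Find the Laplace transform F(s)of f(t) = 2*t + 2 2/s^2 + 2/s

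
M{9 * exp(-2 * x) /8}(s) 9 * gamma(s) /(8 * 2^s) 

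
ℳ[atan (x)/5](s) -pi*sec (pi*s/2)/ (10*s)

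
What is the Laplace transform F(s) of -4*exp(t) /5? -4/(5*s - 5) 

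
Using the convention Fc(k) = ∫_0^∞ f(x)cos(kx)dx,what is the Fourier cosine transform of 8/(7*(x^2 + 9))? 4*pi*exp(-3*k)/21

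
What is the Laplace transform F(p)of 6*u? 6/p^2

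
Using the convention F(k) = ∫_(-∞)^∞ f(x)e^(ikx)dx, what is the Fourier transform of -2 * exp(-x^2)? -2 * sqrt(pi) * exp(-k^2/4)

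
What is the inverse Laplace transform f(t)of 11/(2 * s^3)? 11 * t^2/4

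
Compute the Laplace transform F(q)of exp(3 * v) 1/(q - 3)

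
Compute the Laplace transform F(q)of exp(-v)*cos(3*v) (q + 1)/((q + 1)^2 + 9)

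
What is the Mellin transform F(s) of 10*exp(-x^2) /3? 5*gamma(s/2) /3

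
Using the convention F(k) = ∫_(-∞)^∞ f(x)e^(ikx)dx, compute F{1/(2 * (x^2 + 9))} pi * exp(-3 * Abs(k))/6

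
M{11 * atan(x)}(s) -11 * pi * sec(pi * s/2)/(2 * s)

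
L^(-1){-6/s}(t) -6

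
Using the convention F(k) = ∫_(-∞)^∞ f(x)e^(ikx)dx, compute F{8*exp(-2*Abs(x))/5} 32/(5*(k^2 + 4))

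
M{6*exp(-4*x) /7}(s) 6*gamma(s) /(7*2^(2*s) ) 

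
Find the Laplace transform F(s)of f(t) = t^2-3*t 2/s^3-3/s^2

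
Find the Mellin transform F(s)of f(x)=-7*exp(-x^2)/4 -7*gamma(s/2)/8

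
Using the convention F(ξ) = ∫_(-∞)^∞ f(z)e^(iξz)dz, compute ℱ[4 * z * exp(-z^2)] 2 * I * sqrt(pi) * ξ * exp(-ξ^2/4)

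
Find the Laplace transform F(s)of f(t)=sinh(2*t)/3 2/(3*(s^2 - 4))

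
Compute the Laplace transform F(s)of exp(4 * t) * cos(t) (s - 4)/((s - 4)^2 + 1)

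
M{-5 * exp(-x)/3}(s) -5 * gamma(s)/3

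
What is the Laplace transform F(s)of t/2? 1/(2*s^2)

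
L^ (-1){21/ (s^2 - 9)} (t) 7 * sinh (3 * t)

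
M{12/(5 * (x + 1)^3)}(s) 6 * pi * (s - 2) * (s - 1)/(5 * sin(pi * s))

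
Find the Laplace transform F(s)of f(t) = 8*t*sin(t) 16*s/(s^2 + 1)^2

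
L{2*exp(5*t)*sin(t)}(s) 2/((s - 5)^2+1)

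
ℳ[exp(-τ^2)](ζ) gamma(ζ/2)/2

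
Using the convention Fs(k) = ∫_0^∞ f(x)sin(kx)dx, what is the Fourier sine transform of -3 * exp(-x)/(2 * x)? -3 * atan(k)/2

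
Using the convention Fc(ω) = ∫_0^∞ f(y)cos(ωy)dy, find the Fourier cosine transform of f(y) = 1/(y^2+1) pi * exp(-ω)/2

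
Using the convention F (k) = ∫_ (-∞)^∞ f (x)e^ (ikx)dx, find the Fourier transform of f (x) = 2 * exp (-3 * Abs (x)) 12/ (k^2 + 9)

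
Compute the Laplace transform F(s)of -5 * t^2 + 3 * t 3/s^2 - 10/s^3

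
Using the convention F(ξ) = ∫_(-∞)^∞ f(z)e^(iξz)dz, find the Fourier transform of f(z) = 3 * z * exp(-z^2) 3 * I * sqrt(pi) * ξ * exp(-ξ^2/4)/2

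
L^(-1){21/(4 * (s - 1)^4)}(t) 7 * t^3 * exp(t)/8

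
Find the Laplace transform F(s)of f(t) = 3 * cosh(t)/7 3 * s/(7 * (s^2 - 1))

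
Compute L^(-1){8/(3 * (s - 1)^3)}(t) 4 * t^2 * exp(t)/3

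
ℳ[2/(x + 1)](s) 2*pi*csc(pi*s)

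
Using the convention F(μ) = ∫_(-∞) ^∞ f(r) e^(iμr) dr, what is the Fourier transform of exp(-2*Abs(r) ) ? 4/(μ^2 + 4) 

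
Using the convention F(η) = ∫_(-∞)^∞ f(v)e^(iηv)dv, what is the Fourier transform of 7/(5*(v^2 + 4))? 7*pi*exp(-2*Abs(η))/10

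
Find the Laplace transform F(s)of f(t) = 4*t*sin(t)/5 8*s/(5*(s^2 + 1)^2)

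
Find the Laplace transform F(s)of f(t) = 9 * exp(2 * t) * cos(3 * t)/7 9 * (s - 2)/(7 * ((s - 2)^2 + 9))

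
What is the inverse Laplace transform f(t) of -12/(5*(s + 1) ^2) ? -12*t*exp(-t) /5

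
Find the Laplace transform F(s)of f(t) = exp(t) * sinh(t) 1/(s * (s - 2))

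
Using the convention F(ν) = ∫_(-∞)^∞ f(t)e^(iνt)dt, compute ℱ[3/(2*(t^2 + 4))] 3*pi*exp(-2*Abs(ν))/4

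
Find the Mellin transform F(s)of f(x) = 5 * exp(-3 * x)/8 5 * gamma(s)/(8 * 3^s)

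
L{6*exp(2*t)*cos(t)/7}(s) 6*(s - 2)/(7*((s - 2)^2 + 1))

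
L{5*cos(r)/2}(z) 5*z/(2*(z^2 + 1))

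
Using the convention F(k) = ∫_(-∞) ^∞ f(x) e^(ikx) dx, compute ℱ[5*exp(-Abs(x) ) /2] 5/(k^2 + 1) 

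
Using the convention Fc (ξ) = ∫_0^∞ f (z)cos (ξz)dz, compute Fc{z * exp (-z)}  (1 - ξ^2)/ (ξ^2 + 1)^2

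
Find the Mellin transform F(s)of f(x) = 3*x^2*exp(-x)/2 3*gamma(s+2)/2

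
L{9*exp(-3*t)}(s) 9/(s + 3)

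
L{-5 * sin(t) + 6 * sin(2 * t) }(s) 12/(s^2 + 4)-5/(s^2 + 1) 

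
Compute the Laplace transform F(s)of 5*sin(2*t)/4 5/(2*(s^2 + 4))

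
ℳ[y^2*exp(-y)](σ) gamma(σ + 2)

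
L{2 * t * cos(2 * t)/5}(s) 2 * (s^2-4)/(5 * (s^2 + 4)^2)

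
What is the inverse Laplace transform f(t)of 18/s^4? 3*t^3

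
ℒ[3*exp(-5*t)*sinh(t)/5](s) 3/(5*((s + 5)^2 - 1))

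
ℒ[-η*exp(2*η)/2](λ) -1/(2*(λ - 2)^2)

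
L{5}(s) 5/s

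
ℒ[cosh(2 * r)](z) z/(z^2-4)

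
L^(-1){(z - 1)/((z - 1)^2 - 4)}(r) exp(r) * cosh(2 * r)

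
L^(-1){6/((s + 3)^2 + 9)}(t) 2*exp(-3*t)*sin(3*t)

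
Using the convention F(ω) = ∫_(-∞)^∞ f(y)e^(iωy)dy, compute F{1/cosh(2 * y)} pi/(2 * cosh(pi * ω/4))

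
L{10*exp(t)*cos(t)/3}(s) 10*(s - 1)/(3*((s - 1)^2 + 1))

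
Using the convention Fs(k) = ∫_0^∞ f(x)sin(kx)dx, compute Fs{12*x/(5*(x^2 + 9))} 6*pi*exp(-3*k)/5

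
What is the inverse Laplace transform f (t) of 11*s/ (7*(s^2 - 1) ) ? 11*cosh (t) /7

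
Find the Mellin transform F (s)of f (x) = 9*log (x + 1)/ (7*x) -9*pi*csc (pi*s)/ (7*s - 7)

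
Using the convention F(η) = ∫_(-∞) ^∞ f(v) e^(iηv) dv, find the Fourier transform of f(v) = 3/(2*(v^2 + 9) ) pi*exp(-3*Abs(η) ) /2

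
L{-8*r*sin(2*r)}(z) -32*z/(z^2 + 4)^2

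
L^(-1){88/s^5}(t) 11 * t^4/3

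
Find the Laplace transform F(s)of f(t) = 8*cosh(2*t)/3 8*s/(3*(s^2-4))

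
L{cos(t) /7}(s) s/(7*(s^2 + 1) ) 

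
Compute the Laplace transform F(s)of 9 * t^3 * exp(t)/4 27/(2 * (s - 1)^4)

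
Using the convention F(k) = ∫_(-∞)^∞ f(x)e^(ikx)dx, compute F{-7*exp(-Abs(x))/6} -7/(3*k^2 + 3)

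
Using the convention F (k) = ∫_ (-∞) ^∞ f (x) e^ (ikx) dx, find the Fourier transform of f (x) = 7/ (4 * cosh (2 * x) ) 7 * pi/ (8 * cosh (pi * k/4) ) 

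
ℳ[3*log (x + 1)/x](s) -3*pi*csc (pi*s)/ (s - 1)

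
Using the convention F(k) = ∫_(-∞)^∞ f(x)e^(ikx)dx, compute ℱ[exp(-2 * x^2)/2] sqrt(2) * sqrt(pi) * exp(-k^2/8)/4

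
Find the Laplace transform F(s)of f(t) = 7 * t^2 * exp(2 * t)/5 14/(5 * (s - 2)^3)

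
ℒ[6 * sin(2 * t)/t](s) 6 * atan(2/s)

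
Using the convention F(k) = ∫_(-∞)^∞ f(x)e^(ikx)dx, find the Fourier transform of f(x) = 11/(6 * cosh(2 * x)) 11 * pi/(12 * cosh(pi * k/4))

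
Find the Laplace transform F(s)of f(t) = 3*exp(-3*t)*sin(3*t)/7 9/(7*((s + 3)^2 + 9))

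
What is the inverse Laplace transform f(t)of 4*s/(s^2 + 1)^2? 2*t*sin(t)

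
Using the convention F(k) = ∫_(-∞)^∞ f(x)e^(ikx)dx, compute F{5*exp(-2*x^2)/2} 5*sqrt(2)*sqrt(pi)*exp(-k^2/8)/4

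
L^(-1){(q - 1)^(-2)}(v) v*exp(v)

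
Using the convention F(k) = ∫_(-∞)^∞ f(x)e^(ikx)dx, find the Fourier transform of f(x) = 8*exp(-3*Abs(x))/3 16/(k^2 + 9)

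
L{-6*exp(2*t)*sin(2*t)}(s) -12/((s - 2)^2 + 4)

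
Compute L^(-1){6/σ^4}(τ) τ^3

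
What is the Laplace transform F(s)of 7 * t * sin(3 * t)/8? 21 * s/(4 * (s^2 + 9)^2)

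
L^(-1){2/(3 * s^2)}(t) 2 * t/3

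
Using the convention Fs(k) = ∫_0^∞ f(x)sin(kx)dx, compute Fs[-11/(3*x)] -11*pi/6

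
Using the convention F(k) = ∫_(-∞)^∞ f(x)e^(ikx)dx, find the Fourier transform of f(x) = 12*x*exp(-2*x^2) 3*sqrt(2)*I*sqrt(pi)*k*exp(-k^2/8)/2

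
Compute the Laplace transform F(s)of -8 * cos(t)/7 -8 * s/(7 * s^2 + 7)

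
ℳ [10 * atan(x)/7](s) -5 * pi * sec(pi * s/2)/(7 * s)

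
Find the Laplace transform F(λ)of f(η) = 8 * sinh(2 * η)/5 16/(5 * (λ^2 - 4))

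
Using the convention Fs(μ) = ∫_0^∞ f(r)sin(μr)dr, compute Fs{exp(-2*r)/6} μ/(6*(μ^2+4))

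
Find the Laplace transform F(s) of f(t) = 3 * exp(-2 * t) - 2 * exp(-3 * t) 3/(s + 2) - 2/(s + 3) 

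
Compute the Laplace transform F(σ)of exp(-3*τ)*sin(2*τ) 2/((σ + 3)^2 + 4)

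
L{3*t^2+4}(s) 4/s+6/s^3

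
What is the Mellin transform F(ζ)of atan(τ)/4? -pi*sec(pi*ζ/2)/(8*ζ)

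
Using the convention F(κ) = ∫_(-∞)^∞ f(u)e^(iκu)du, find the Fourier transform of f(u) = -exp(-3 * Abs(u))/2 -3/(κ^2+9)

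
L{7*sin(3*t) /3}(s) 7/(s^2 + 9) 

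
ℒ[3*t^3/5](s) 18/ (5*s^4)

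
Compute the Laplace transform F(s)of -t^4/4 -6/s^5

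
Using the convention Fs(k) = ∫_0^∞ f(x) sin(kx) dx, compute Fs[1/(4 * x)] pi/8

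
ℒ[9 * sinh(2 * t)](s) 18/(s^2-4) 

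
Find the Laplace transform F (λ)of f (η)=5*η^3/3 10/λ^4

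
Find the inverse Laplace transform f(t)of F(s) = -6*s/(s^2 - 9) -6*cosh(3*t)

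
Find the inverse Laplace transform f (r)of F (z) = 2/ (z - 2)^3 r^2*exp (2*r)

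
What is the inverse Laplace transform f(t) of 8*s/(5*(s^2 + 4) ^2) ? 2*t*sin(2*t) /5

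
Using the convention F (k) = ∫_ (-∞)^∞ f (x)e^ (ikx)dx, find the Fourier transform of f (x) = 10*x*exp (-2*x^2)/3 5*sqrt (2)*I*sqrt (pi)*k*exp (-k^2/8)/12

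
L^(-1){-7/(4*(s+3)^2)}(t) -7*t*exp(-3*t)/4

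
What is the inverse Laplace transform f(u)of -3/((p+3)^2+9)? -exp(-3*u)*sin(3*u)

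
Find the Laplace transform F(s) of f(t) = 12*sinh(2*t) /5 24/(5*(s^2 - 4) ) 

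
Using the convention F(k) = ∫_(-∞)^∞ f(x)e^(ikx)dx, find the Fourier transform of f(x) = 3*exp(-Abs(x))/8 3/(4*(k^2+1))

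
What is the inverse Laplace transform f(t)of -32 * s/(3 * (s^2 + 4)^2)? -8 * t * sin(2 * t)/3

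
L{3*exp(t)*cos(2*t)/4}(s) 3*(s - 1)/(4*((s - 1)^2 + 4))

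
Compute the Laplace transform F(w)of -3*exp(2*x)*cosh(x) 3*(2 - w)/((w - 2)^2 - 1)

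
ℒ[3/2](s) 3/(2 * s)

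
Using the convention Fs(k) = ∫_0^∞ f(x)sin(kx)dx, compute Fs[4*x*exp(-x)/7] 8*k/(7*(k^2 + 1)^2)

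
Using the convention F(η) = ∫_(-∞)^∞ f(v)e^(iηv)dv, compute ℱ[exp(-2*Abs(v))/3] 4/(3*(η^2 + 4))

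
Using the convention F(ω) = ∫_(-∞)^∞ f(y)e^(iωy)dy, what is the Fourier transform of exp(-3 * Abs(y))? 6/(ω^2 + 9)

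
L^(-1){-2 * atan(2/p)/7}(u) -2 * sin(2 * u)/(7 * u)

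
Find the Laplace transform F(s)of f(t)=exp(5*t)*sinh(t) 1/((s - 5)^2 - 1)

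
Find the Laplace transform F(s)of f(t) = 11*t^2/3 22/(3*s^3)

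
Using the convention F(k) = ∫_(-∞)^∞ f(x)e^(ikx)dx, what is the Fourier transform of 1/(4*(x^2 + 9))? pi*exp(-3*Abs(k))/12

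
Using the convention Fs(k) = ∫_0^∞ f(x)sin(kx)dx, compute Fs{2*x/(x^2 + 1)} pi*exp(-k)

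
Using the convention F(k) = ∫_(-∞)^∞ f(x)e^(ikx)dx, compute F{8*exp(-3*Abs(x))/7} 48/(7*(k^2 + 9))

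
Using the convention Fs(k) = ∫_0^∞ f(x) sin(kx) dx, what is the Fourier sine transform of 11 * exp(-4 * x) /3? 11 * k/(3 * (k^2 + 16) ) 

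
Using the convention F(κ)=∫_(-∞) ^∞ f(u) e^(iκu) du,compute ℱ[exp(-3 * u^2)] sqrt(3) * sqrt(pi) * exp(-κ^2/12) /3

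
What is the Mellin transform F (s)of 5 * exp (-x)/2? 5 * gamma (s)/2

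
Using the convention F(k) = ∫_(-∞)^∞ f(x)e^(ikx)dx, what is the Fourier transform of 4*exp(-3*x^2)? 4*sqrt(3)*sqrt(pi)*exp(-k^2/12)/3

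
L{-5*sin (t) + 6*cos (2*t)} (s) 6*s/ (s^2 + 4) - 5/ (s^2 + 1)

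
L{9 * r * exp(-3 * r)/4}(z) 9/(4 * (z + 3)^2)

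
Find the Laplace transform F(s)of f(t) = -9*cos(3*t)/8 -9*s/(8*s^2 + 72)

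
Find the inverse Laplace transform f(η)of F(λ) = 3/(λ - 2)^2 3 * η * exp(2 * η)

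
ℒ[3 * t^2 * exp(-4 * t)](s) 6/(s+4)^3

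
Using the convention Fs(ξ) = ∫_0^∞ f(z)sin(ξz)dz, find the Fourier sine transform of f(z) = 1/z pi/2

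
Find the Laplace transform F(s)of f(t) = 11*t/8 11/(8*s^2)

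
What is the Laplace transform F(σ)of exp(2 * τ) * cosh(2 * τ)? (σ - 2)/(σ * (σ - 4))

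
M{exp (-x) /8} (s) gamma (s) /8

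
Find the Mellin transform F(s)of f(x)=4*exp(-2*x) 2^(2 - s)*gamma(s)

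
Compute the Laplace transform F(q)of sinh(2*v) 2/(q^2 - 4)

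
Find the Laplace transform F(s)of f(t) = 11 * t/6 11/(6 * s^2)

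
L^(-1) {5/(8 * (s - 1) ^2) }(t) 5 * t * exp(t) /8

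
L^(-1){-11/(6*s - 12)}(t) -11*exp(2*t)/6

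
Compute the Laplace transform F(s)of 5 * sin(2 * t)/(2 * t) 5 * atan(2/s)/2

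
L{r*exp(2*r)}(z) (z - 2)^(-2)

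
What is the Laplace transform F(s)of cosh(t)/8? s/(8*(s^2 - 1))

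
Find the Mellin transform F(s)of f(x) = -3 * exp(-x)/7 -3 * gamma(s)/7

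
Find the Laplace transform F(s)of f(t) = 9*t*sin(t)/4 9*s/(2*(s^2 + 1)^2)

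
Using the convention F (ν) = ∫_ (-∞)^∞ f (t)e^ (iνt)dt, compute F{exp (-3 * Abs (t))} 6/ (ν^2 + 9)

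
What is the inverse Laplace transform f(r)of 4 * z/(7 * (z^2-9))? 4 * cosh(3 * r)/7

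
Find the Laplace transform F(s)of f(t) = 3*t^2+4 4/s+6/s^3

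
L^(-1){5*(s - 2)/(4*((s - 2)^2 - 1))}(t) 5*exp(2*t)*cosh(t)/4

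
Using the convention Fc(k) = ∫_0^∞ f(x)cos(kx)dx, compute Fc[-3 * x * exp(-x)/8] 3 * (k^2 - 1)/(8 * (k^2 + 1)^2)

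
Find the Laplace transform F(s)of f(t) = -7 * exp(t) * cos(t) 7 * (1 - s)/((s - 1)^2+1)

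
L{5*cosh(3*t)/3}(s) 5*s/(3*(s^2 - 9))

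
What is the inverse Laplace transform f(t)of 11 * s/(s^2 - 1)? 11 * cosh(t)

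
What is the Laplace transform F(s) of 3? 3/s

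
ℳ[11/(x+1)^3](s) 11 * pi * (s - 2) * (s - 1)/(2 * sin(pi * s))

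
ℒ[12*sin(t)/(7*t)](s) 12*atan(1/s)/7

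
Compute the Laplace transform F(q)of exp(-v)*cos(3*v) (q + 1)/((q + 1)^2 + 9)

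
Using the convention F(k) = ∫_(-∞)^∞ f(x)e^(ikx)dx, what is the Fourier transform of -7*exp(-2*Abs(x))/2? -14/(k^2 + 4)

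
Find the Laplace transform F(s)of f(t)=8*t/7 8/(7*s^2)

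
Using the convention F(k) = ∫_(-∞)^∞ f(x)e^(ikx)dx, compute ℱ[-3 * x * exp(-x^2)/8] -3 * I * sqrt(pi) * k * exp(-k^2/4)/16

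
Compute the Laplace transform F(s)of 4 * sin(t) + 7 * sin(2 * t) 14/(s^2 + 4) + 4/(s^2 + 1)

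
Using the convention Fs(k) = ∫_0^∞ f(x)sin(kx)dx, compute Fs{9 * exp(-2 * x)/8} 9 * k/(8 * (k^2 + 4))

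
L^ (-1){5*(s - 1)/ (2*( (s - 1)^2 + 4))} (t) 5*exp (t)*cos (2*t)/2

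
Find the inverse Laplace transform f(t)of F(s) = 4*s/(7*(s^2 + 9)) 4*cos(3*t)/7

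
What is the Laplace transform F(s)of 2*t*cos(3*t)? 2*(s^2 - 9)/(s^2+9)^2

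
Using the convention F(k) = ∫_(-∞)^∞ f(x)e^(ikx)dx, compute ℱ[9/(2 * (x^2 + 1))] 9 * pi * exp(-Abs(k))/2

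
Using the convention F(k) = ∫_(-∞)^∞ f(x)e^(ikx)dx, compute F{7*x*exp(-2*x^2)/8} 7*sqrt(2)*I*sqrt(pi)*k*exp(-k^2/8)/64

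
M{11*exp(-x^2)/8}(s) 11*gamma(s/2)/16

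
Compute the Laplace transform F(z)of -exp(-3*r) -1/(z + 3)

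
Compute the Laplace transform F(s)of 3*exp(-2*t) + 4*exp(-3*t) 3/(s + 2) + 4/(s + 3)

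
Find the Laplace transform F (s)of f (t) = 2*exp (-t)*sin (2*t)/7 4/ (7*( (s + 1)^2 + 4))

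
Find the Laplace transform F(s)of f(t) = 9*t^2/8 9/(4*s^3)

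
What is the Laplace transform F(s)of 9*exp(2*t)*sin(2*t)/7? 18/(7*((s - 2)^2 + 4))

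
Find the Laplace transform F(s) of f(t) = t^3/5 6/(5 * s^4) 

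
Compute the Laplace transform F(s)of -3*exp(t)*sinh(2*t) -6/((s - 1)^2 - 4)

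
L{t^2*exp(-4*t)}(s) 2/(s + 4)^3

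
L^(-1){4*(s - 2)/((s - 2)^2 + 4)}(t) 4*exp(2*t)*cos(2*t)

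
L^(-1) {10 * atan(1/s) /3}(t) 10 * sin(t) /(3 * t) 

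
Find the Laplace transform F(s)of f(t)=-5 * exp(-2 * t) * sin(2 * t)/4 -5/(2 * (s + 2)^2 + 8)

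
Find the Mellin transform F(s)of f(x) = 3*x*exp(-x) 3*gamma(s + 1)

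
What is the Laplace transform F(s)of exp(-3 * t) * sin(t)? 1/((s+3)^2+1)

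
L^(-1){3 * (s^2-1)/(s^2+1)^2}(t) 3 * t * cos(t)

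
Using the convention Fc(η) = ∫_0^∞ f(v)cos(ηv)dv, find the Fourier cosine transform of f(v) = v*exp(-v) (1 - η^2)/(η^2 + 1)^2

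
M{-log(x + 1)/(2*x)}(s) pi*csc(pi*s)/(2*(s - 1))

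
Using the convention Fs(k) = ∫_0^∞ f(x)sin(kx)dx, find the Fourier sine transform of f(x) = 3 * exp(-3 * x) 3 * k/(k^2+9)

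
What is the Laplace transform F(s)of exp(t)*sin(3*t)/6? 1/(2*((s - 1)^2 + 9))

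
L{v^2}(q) 2/q^3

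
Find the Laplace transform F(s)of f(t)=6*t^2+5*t 12/s^3+5/s^2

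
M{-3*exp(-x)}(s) -3*gamma(s)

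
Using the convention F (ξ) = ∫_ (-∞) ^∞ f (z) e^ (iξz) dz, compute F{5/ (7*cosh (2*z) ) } 5*pi/ (14*cosh (pi*ξ/4) ) 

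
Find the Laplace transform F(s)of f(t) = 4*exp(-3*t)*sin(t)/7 4/(7*((s + 3)^2 + 1))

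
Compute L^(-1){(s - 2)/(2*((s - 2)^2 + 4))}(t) exp(2*t)*cos(2*t)/2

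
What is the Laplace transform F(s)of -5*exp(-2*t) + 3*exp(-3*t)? 3/(s + 3) - 5/(s + 2)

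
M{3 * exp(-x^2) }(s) 3 * gamma(s/2) /2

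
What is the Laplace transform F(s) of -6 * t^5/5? -144/s^6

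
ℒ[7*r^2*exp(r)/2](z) 7/(z - 1)^3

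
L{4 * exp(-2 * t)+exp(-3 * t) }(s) 1/(s+3)+4/(s+2) 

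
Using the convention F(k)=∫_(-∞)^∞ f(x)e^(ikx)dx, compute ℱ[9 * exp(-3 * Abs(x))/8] 27/(4 * (k^2+9))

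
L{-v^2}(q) -2/q^3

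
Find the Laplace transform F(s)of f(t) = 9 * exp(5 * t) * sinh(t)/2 9/(2 * ((s - 5)^2-1))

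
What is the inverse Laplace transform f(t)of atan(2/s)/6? sin(2 * t)/(6 * t)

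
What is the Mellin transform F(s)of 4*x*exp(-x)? 4*gamma(s + 1)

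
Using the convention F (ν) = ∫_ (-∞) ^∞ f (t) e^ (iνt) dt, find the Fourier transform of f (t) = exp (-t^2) sqrt (pi)*exp (-ν^2/4) 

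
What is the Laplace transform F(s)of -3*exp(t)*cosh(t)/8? 3*(1 - s)/(8*s*(s - 2))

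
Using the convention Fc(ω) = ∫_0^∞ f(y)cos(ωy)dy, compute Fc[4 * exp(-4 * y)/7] 16/(7 * (ω^2 + 16))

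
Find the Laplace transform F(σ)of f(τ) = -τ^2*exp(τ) -2/(σ - 1)^3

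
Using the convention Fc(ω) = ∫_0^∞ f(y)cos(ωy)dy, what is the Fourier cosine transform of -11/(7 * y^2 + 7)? -11 * pi * exp(-ω)/14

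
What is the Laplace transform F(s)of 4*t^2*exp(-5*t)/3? 8/(3*(s + 5)^3)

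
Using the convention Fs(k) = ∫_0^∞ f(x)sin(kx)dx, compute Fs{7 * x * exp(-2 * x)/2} 14 * k/(k^2 + 4)^2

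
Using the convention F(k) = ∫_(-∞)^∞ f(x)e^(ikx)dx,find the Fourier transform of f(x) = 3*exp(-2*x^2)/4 3*sqrt(2)*sqrt(pi)*exp(-k^2/8)/8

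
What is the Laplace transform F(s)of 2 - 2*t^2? 2/s - 4/s^3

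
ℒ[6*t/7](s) 6/(7*s^2)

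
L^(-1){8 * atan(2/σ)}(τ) 8 * sin(2 * τ)/τ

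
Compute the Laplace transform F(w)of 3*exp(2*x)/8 3/(8*(w - 2))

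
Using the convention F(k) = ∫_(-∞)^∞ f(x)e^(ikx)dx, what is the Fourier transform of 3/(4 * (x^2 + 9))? pi * exp(-3 * Abs(k))/4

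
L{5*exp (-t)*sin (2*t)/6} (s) 5/ (3*( (s + 1)^2 + 4))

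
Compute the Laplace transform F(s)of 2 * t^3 12/s^4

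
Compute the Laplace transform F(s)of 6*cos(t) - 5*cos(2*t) 6*s/(s^2 + 1) - 5*s/(s^2 + 4)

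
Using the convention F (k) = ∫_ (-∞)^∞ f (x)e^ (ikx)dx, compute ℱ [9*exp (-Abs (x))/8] 9/ (4*(k^2 + 1))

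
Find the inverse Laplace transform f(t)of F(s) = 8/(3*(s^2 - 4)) 4*sinh(2*t)/3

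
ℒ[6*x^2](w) 12/w^3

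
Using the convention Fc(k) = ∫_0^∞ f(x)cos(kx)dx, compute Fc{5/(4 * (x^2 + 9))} 5 * pi * exp(-3 * k)/24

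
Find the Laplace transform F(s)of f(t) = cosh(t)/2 s/(2*(s^2-1))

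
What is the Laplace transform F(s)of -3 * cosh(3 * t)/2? -3 * s/(2 * s^2 - 18)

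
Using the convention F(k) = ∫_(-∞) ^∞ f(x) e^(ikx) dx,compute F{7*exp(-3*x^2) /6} 7*sqrt(3)*sqrt(pi)*exp(-k^2/12) /18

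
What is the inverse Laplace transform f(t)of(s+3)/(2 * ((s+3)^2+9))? exp(-3 * t) * cos(3 * t)/2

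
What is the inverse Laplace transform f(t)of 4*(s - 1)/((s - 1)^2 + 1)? 4*exp(t)*cos(t)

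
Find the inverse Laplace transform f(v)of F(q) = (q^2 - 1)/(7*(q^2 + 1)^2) v*cos(v)/7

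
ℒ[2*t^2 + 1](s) 4/s^3 + 1/s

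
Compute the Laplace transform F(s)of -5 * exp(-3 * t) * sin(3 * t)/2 -15/(2 * (s + 3)^2 + 18)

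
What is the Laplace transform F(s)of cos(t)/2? s/(2*(s^2 + 1))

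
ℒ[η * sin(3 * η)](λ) 6 * λ/(λ^2 + 9) ^2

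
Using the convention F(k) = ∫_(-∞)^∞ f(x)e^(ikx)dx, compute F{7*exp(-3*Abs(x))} 42/(k^2 + 9)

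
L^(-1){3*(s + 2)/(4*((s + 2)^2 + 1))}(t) 3*exp(-2*t)*cos(t)/4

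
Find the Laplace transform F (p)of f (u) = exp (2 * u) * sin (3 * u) 3/ ( (p - 2)^2 + 9)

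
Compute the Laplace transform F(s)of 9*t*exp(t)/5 9/(5*(s - 1)^2)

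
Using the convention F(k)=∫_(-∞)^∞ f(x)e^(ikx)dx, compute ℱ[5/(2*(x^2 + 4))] 5*pi*exp(-2*Abs(k))/4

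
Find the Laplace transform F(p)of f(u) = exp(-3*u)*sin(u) 1/((p + 3)^2 + 1)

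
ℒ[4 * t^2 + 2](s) 8/s^3 + 2/s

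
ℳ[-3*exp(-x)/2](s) -3*gamma(s)/2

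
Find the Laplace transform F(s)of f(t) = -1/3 -1/(3 * s)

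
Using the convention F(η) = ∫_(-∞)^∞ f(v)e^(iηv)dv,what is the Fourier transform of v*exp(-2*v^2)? sqrt(2)*I*sqrt(pi)*η*exp(-η^2/8)/8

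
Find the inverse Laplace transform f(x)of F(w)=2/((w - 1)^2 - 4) exp(x) * sinh(2 * x)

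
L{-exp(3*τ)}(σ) -1/(σ - 3)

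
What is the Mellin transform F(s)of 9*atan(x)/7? -9*pi*sec(pi*s/2)/(14*s)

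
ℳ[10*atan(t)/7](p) -5*pi*sec(pi*p/2)/(7*p)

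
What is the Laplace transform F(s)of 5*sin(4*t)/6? 10/(3*(s^2 + 16))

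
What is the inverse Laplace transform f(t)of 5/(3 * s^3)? 5 * t^2/6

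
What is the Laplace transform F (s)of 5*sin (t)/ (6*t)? 5*atan (1/s)/6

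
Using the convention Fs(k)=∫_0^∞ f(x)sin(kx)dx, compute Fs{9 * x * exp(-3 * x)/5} 54 * k/(5 * (k^2 + 9)^2)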